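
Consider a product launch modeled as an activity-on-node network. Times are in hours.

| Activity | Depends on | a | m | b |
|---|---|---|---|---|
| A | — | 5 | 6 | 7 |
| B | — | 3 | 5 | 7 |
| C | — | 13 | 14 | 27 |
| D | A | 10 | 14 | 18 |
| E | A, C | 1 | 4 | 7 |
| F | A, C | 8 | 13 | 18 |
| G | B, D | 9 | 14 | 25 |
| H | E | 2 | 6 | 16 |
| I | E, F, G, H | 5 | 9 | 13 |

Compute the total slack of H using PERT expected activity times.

8 hours

te_A = (5 + 4·6 + 7)/6 = 36/6 = 6
te_B = (3 + 4·5 + 7)/6 = 30/6 = 5
te_C = (13 + 4·14 + 27)/6 = 96/6 = 16
te_D = (10 + 4·14 + 18)/6 = 84/6 = 14
te_E = (1 + 4·4 + 7)/6 = 24/6 = 4
te_F = (8 + 4·13 + 18)/6 = 78/6 = 13
te_G = (9 + 4·14 + 25)/6 = 90/6 = 15
te_H = (2 + 4·6 + 16)/6 = 42/6 = 7
te_I = (5 + 4·9 + 13)/6 = 54/6 = 9

Forward pass:
ES_A = 0; EF_A = 6
ES_B = 0; EF_B = 5
ES_C = 0; EF_C = 16
ES_D = 6; EF_D = 6+14 = 20
ES_E = max(EF_A=6, EF_C=16) = 16; EF_E = 16+4 = 20
ES_F = max(EF_A=6, EF_C=16) = 16; EF_F = 16+13 = 29
ES_G = max(EF_B=5, EF_D=20) = 20; EF_G = 20+15 = 35
ES_H = 20; EF_H = 20+7 = 27
ES_I = max(EF_E=20, EF_F=29, EF_G=35, EF_H=27) = 35; EF_I = 35+9 = 44
Expected project duration μ = 44 hours. Critical path: A → D → G → I.

Backward pass:
LF_I = 44; LS_I = 44−9 = 35
LF_H = LS_I = 35; LS_H = 35−7 = 28
LF_G = LS_I = 35; LS_G = 35−15 = 20
LF_F = LS_I = 35; LS_F = 35−13 = 22
LF_E = min(LS_H=28, LS_I=35) = 28; LS_E = 28−4 = 24
LF_D = LS_G = 20; LS_D = 20−14 = 6
LF_C = min(LS_E=24, LS_F=22) = 22; LS_C = 22−16 = 6
LF_B = LS_G = 20; LS_B = 20−5 = 15
LF_A = min(LS_D=6, LS_E=24, LS_F=22) = 6; LS_A = 6−6 = 0
Slack_H = LS_H − ES_H = 28 − 20 = 8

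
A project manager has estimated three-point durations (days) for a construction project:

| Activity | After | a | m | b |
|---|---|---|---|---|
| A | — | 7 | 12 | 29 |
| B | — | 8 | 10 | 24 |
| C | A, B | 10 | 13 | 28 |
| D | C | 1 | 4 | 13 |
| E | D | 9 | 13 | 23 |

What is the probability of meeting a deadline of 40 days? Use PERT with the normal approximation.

0.078

te_A = (7 + 4·12 + 29)/6 = 84/6 = 14; σ²_A = ((29−7)/6)² = 13.444
te_B = (8 + 4·10 + 24)/6 = 72/6 = 12; σ²_B = ((24−8)/6)² = 7.111
te_C = (10 + 4·13 + 28)/6 = 90/6 = 15; σ²_C = ((28−10)/6)² = 9.000
te_D = (1 + 4·4 + 13)/6 = 30/6 = 5; σ²_D = ((13−1)/6)² = 4.000
te_E = (9 + 4·13 + 23)/6 = 84/6 = 14; σ²_E = ((23−9)/6)² = 5.444

Forward pass:
ES_A = 0; EF_A = 14
ES_B = 0; EF_B = 12
ES_C = max(EF_A=14, EF_B=12) = 14; EF_C = 14+15 = 29
ES_D = 29; EF_D = 29+5 = 34
ES_E = 34; EF_E = 34+14 = 48
Expected project duration μ = 48 days. Critical path: A → C → D → E.

Variance along critical path = 13.444 + 9.000 + 4.000 + 5.444 = 31.889; σ = √31.889 = 5.647 days.
Z = (40 − 48) / 5.647 = -1.417
P(T ≤ 40) = Φ(-1.417) ≈ 0.078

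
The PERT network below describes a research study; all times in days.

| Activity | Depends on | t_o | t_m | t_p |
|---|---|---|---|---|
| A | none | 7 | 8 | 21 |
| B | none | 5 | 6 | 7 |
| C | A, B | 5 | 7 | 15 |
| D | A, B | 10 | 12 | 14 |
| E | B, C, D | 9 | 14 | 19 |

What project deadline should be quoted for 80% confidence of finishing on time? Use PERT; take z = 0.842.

38.5 days

te_A = (7 + 4·8 + 21)/6 = 60/6 = 10; σ²_A = ((21−7)/6)² = 5.444
te_B = (5 + 4·6 + 7)/6 = 36/6 = 6; σ²_B = ((7−5)/6)² = 0.111
te_C = (5 + 4·7 + 15)/6 = 48/6 = 8; σ²_C = ((15−5)/6)² = 2.778
te_D = (10 + 4·12 + 14)/6 = 72/6 = 12; σ²_D = ((14−10)/6)² = 0.444
te_E = (9 + 4·14 + 19)/6 = 84/6 = 14; σ²_E = ((19−9)/6)² = 2.778

Forward pass:
ES_A = 0; EF_A = 10
ES_B = 0; EF_B = 6
ES_C = max(EF_A=10, EF_B=6) = 10; EF_C = 10+8 = 18
ES_D = max(EF_A=10, EF_B=6) = 10; EF_D = 10+12 = 22
ES_E = max(EF_B=6, EF_C=18, EF_D=22) = 22; EF_E = 22+14 = 36
Expected project duration μ = 36 days. Critical path: A → D → E.

Variance along critical path = 5.444 + 0.444 + 2.778 = 8.667; σ = 2.944 days.
D = μ + z·σ = 36 + 0.842·2.944 = 38.5 days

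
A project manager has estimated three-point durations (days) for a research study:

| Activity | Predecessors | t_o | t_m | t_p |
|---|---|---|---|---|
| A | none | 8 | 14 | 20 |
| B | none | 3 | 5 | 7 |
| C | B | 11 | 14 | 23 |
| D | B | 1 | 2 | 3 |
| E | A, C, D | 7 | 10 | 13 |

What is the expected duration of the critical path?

30 days

te_A = (8 + 4·14 + 20)/6 = 84/6 = 14
te_B = (3 + 4·5 + 7)/6 = 30/6 = 5
te_C = (11 + 4·14 + 23)/6 = 90/6 = 15
te_D = (1 + 4·2 + 3)/6 = 12/6 = 2
te_E = (7 + 4·10 + 13)/6 = 60/6 = 10

Forward pass:
ES_A = 0; EF_A = 14
ES_B = 0; EF_B = 5
ES_C = 5; EF_C = 5+15 = 20
ES_D = 5; EF_D = 5+2 = 7
ES_E = max(EF_A=14, EF_C=20, EF_D=7) = 20; EF_E = 20+10 = 30
Expected project duration μ = 30 days. Critical path: B → C → E.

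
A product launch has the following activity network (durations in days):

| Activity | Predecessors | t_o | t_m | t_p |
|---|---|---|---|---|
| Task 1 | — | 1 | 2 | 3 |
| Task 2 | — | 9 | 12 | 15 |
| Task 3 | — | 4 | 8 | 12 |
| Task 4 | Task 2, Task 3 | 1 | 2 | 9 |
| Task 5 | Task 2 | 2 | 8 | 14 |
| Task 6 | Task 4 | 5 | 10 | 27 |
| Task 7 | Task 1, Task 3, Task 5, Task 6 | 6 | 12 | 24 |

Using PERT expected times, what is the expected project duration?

40 days

te_Task 1 = (1 + 4·2 + 3)/6 = 12/6 = 2
te_Task 2 = (9 + 4·12 + 15)/6 = 72/6 = 12
te_Task 3 = (4 + 4·8 + 12)/6 = 48/6 = 8
te_Task 4 = (1 + 4·2 + 9)/6 = 18/6 = 3
te_Task 5 = (2 + 4·8 + 14)/6 = 48/6 = 8
te_Task 6 = (5 + 4·10 + 27)/6 = 72/6 = 12
te_Task 7 = (6 + 4·12 + 24)/6 = 78/6 = 13

Forward pass:
ES_Task 1 = 0; EF_Task 1 = 2
ES_Task 2 = 0; EF_Task 2 = 12
ES_Task 3 = 0; EF_Task 3 = 8
ES_Task 4 = max(EF_Task 2=12, EF_Task 3=8) = 12; EF_Task 4 = 12+3 = 15
ES_Task 5 = 12; EF_Task 5 = 12+8 = 20
ES_Task 6 = 15; EF_Task 6 = 15+12 = 27
ES_Task 7 = max(EF_Task 1=2, EF_Task 3=8, EF_Task 5=20, EF_Task 6=27) = 27; EF_Task 7 = 27+13 = 40
Expected project duration μ = 40 days. Critical path: Task 2 → Task 4 → Task 6 → Task 7.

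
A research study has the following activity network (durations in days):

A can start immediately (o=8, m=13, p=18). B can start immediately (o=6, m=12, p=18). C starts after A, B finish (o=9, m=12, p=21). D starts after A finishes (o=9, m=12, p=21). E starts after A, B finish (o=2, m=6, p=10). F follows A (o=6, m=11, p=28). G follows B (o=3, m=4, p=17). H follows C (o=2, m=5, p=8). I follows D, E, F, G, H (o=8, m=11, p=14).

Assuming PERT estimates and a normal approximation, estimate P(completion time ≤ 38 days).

0.088

te_A = (8 + 4·13 + 18)/6 = 78/6 = 13; σ²_A = ((18−8)/6)² = 2.778
te_B = (6 + 4·12 + 18)/6 = 72/6 = 12; σ²_B = ((18−6)/6)² = 4.000
te_C = (9 + 4·12 + 21)/6 = 78/6 = 13; σ²_C = ((21−9)/6)² = 4.000
te_D = (9 + 4·12 + 21)/6 = 78/6 = 13; σ²_D = ((21−9)/6)² = 4.000
te_E = (2 + 4·6 + 10)/6 = 36/6 = 6; σ²_E = ((10−2)/6)² = 1.778
te_F = (6 + 4·11 + 28)/6 = 78/6 = 13; σ²_F = ((28−6)/6)² = 13.444
te_G = (3 + 4·4 + 17)/6 = 36/6 = 6; σ²_G = ((17−3)/6)² = 5.444
te_H = (2 + 4·5 + 8)/6 = 30/6 = 5; σ²_H = ((8−2)/6)² = 1.000
te_I = (8 + 4·11 + 14)/6 = 66/6 = 11; σ²_I = ((14−8)/6)² = 1.000

Forward pass:
ES_A = 0; EF_A = 13
ES_B = 0; EF_B = 12
ES_C = max(EF_A=13, EF_B=12) = 13; EF_C = 13+13 = 26
ES_D = 13; EF_D = 13+13 = 26
ES_E = max(EF_A=13, EF_B=12) = 13; EF_E = 13+6 = 19
ES_F = 13; EF_F = 13+13 = 26
ES_G = 12; EF_G = 12+6 = 18
ES_H = 26; EF_H = 26+5 = 31
ES_I = max(EF_D=26, EF_E=19, EF_F=26, EF_G=18, EF_H=31) = 31; EF_I = 31+11 = 42
Expected project duration μ = 42 days. Critical path: A → C → H → I.

Variance along critical path = 2.778 + 4.000 + 1.000 + 1.000 = 8.778; σ = √8.778 = 2.963 days.
Z = (38 − 42) / 2.963 = -1.350
P(T ≤ 38) = Φ(-1.350) ≈ 0.088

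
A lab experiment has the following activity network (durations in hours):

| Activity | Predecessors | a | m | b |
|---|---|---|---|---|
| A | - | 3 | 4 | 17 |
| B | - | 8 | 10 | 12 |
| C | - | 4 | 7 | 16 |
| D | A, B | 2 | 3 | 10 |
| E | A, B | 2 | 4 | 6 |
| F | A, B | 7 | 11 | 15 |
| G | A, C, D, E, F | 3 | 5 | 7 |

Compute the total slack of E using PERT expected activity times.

7 hours

te_A = (3 + 4·4 + 17)/6 = 36/6 = 6
te_B = (8 + 4·10 + 12)/6 = 60/6 = 10
te_C = (4 + 4·7 + 16)/6 = 48/6 = 8
te_D = (2 + 4·3 + 10)/6 = 24/6 = 4
te_E = (2 + 4·4 + 6)/6 = 24/6 = 4
te_F = (7 + 4·11 + 15)/6 = 66/6 = 11
te_G = (3 + 4·5 + 7)/6 = 30/6 = 5

Forward pass:
ES_A = 0; EF_A = 6
ES_B = 0; EF_B = 10
ES_C = 0; EF_C = 8
ES_D = max(EF_A=6, EF_B=10) = 10; EF_D = 10+4 = 14
ES_E = max(EF_A=6, EF_B=10) = 10; EF_E = 10+4 = 14
ES_F = max(EF_A=6, EF_B=10) = 10; EF_F = 10+11 = 21
ES_G = max(EF_A=6, EF_C=8, EF_D=14, EF_E=14, EF_F=21) = 21; EF_G = 21+5 = 26
Expected project duration μ = 26 hours. Critical path: B → F → G.

Backward pass:
LF_G = 26; LS_G = 26−5 = 21
LF_F = LS_G = 21; LS_F = 21−11 = 10
LF_E = LS_G = 21; LS_E = 21−4 = 17
LF_D = LS_G = 21; LS_D = 21−4 = 17
LF_C = LS_G = 21; LS_C = 21−8 = 13
LF_B = min(LS_D=17, LS_E=17, LS_F=10) = 10; LS_B = 10−10 = 0
LF_A = min(LS_D=17, LS_E=17, LS_F=10, LS_G=21) = 10; LS_A = 10−6 = 4
Slack_E = LS_E − ES_E = 17 − 10 = 7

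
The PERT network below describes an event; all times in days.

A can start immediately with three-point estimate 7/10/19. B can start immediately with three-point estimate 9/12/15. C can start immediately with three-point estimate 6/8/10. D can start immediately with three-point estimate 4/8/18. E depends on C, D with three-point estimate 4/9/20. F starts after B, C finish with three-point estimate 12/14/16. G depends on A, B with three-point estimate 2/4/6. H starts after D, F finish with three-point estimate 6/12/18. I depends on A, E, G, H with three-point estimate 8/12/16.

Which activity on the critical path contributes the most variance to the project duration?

te_A = (7 + 4·10 + 19)/6 = 66/6 = 11; σ²_A = ((19−7)/6)² = 4.000
te_B = (9 + 4·12 + 15)/6 = 72/6 = 12; σ²_B = ((15−9)/6)² = 1.000
te_C = (6 + 4·8 + 10)/6 = 48/6 = 8; σ²_C = ((10−6)/6)² = 0.444
te_D = (4 + 4·8 + 18)/6 = 54/6 = 9; σ²_D = ((18−4)/6)² = 5.444
te_E = (4 + 4·9 + 20)/6 = 60/6 = 10; σ²_E = ((20−4)/6)² = 7.111
te_F = (12 + 4·14 + 16)/6 = 84/6 = 14; σ²_F = ((16−12)/6)² = 0.444
te_G = (2 + 4·4 + 6)/6 = 24/6 = 4; σ²_G = ((6−2)/6)² = 0.444
te_H = (6 + 4·12 + 18)/6 = 72/6 = 12; σ²_H = ((18−6)/6)² = 4.000
te_I = (8 + 4·12 + 16)/6 = 72/6 = 12; σ²_I = ((16−8)/6)² = 1.778

Forward pass:
ES_A = 0; EF_A = 11
ES_B = 0; EF_B = 12
ES_C = 0; EF_C = 8
ES_D = 0; EF_D = 9
ES_E = max(EF_C=8, EF_D=9) = 9; EF_E = 9+10 = 19
ES_F = max(EF_B=12, EF_C=8) = 12; EF_F = 12+14 = 26
ES_G = max(EF_A=11, EF_B=12) = 12; EF_G = 12+4 = 16
ES_H = max(EF_D=9, EF_F=26) = 26; EF_H = 26+12 = 38
ES_I = max(EF_A=11, EF_E=19, EF_G=16, EF_H=38) = 38; EF_I = 38+12 = 50
Expected project duration μ = 50 days. Critical path: B → F → H → I.

Variances on critical path: σ²_B=1.000, σ²_F=0.444, σ²_H=4.000, σ²_I=1.778.
Largest is σ²_H = 4.000.

H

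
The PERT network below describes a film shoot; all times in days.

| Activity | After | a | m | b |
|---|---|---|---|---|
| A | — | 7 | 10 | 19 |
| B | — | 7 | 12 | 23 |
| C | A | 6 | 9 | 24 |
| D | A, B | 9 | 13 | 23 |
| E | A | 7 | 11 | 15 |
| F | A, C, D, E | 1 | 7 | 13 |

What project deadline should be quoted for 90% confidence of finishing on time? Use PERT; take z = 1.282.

te_A = (7 + 4·10 + 19)/6 = 66/6 = 11; σ²_A = ((19−7)/6)² = 4.000
te_B = (7 + 4·12 + 23)/6 = 78/6 = 13; σ²_B = ((23−7)/6)² = 7.111
te_C = (6 + 4·9 + 24)/6 = 66/6 = 11; σ²_C = ((24−6)/6)² = 9.000
te_D = (9 + 4·13 + 23)/6 = 84/6 = 14; σ²_D = ((23−9)/6)² = 5.444
te_E = (7 + 4·11 + 15)/6 = 66/6 = 11; σ²_E = ((15−7)/6)² = 1.778
te_F = (1 + 4·7 + 13)/6 = 42/6 = 7; σ²_F = ((13−1)/6)² = 4.000

Forward pass:
ES_A = 0; EF_A = 11
ES_B = 0; EF_B = 13
ES_C = 11; EF_C = 11+11 = 22
ES_D = max(EF_A=11, EF_B=13) = 13; EF_D = 13+14 = 27
ES_E = 11; EF_E = 11+11 = 22
ES_F = max(EF_A=11, EF_C=22, EF_D=27, EF_E=22) = 27; EF_F = 27+7 = 34
Expected project duration μ = 34 days. Critical path: B → D → F.

Variance along critical path = 7.111 + 5.444 + 4.000 = 16.556; σ = 4.069 days.
D = μ + z·σ = 34 + 1.282·4.069 = 39.2 days

39.2 days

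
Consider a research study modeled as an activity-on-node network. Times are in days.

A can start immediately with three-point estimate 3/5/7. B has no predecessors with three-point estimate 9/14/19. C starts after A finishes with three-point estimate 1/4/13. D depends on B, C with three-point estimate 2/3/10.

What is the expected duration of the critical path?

18 days

te_A = (3 + 4·5 + 7)/6 = 30/6 = 5
te_B = (9 + 4·14 + 19)/6 = 84/6 = 14
te_C = (1 + 4·4 + 13)/6 = 30/6 = 5
te_D = (2 + 4·3 + 10)/6 = 24/6 = 4

Forward pass:
ES_A = 0; EF_A = 5
ES_B = 0; EF_B = 14
ES_C = 5; EF_C = 5+5 = 10
ES_D = max(EF_B=14, EF_C=10) = 14; EF_D = 14+4 = 18
Expected project duration μ = 18 days. Critical path: B → D.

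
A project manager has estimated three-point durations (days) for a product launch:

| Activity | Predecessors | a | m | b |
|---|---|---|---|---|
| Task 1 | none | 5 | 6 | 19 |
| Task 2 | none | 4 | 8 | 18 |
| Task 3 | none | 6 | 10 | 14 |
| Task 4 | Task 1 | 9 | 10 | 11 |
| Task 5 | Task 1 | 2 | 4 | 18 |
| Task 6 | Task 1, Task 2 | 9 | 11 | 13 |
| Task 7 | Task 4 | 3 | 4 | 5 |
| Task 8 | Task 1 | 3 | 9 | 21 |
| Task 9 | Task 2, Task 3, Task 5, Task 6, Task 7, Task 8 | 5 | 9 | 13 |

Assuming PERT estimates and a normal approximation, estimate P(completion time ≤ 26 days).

te_Task 1 = (5 + 4·6 + 19)/6 = 48/6 = 8; σ²_Task 1 = ((19−5)/6)² = 5.444
te_Task 2 = (4 + 4·8 + 18)/6 = 54/6 = 9; σ²_Task 2 = ((18−4)/6)² = 5.444
te_Task 3 = (6 + 4·10 + 14)/6 = 60/6 = 10; σ²_Task 3 = ((14−6)/6)² = 1.778
te_Task 4 = (9 + 4·10 + 11)/6 = 60/6 = 10; σ²_Task 4 = ((11−9)/6)² = 0.111
te_Task 5 = (2 + 4·4 + 18)/6 = 36/6 = 6; σ²_Task 5 = ((18−2)/6)² = 7.111
te_Task 6 = (9 + 4·11 + 13)/6 = 66/6 = 11; σ²_Task 6 = ((13−9)/6)² = 0.444
te_Task 7 = (3 + 4·4 + 5)/6 = 24/6 = 4; σ²_Task 7 = ((5−3)/6)² = 0.111
te_Task 8 = (3 + 4·9 + 21)/6 = 60/6 = 10; σ²_Task 8 = ((21−3)/6)² = 9.000
te_Task 9 = (5 + 4·9 + 13)/6 = 54/6 = 9; σ²_Task 9 = ((13−5)/6)² = 1.778

Forward pass:
ES_Task 1 = 0; EF_Task 1 = 8
ES_Task 2 = 0; EF_Task 2 = 9
ES_Task 3 = 0; EF_Task 3 = 10
ES_Task 4 = 8; EF_Task 4 = 8+10 = 18
ES_Task 5 = 8; EF_Task 5 = 8+6 = 14
ES_Task 6 = max(EF_Task 1=8, EF_Task 2=9) = 9; EF_Task 6 = 9+11 = 20
ES_Task 7 = 18; EF_Task 7 = 18+4 = 22
ES_Task 8 = 8; EF_Task 8 = 8+10 = 18
ES_Task 9 = max(EF_Task 2=9, EF_Task 3=10, EF_Task 5=14, EF_Task 6=20, EF_Task 7=22, EF_Task 8=18) = 22; EF_Task 9 = 22+9 = 31
Expected project duration μ = 31 days. Critical path: Task 1 → Task 4 → Task 7 → Task 9.

Variance along critical path = 5.444 + 0.111 + 0.111 + 1.778 = 7.444; σ = √7.444 = 2.728 days.
Z = (26 − 31) / 2.728 = -1.833
P(T ≤ 26) = Φ(-1.833) ≈ 0.033

0.033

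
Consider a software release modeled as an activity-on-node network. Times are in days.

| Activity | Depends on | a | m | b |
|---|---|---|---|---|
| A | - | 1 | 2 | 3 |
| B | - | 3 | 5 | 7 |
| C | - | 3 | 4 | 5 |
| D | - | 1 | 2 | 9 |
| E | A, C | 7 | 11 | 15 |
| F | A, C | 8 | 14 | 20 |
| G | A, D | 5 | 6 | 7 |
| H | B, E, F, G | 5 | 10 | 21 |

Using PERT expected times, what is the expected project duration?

29 days

te_A = (1 + 4·2 + 3)/6 = 12/6 = 2
te_B = (3 + 4·5 + 7)/6 = 30/6 = 5
te_C = (3 + 4·4 + 5)/6 = 24/6 = 4
te_D = (1 + 4·2 + 9)/6 = 18/6 = 3
te_E = (7 + 4·11 + 15)/6 = 66/6 = 11
te_F = (8 + 4·14 + 20)/6 = 84/6 = 14
te_G = (5 + 4·6 + 7)/6 = 36/6 = 6
te_H = (5 + 4·10 + 21)/6 = 66/6 = 11

Forward pass:
ES_A = 0; EF_A = 2
ES_B = 0; EF_B = 5
ES_C = 0; EF_C = 4
ES_D = 0; EF_D = 3
ES_E = max(EF_A=2, EF_C=4) = 4; EF_E = 4+11 = 15
ES_F = max(EF_A=2, EF_C=4) = 4; EF_F = 4+14 = 18
ES_G = max(EF_A=2, EF_D=3) = 3; EF_G = 3+6 = 9
ES_H = max(EF_B=5, EF_E=15, EF_F=18, EF_G=9) = 18; EF_H = 18+11 = 29
Expected project duration μ = 29 days. Critical path: C → F → H.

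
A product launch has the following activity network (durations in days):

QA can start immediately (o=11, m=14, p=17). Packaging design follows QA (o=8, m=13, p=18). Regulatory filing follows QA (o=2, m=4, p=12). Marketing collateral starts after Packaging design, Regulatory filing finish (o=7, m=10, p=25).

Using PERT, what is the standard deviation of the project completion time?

3.57 days

te_QA = (11 + 4·14 + 17)/6 = 84/6 = 14; σ²_QA = ((17−11)/6)² = 1.000
te_Packaging design = (8 + 4·13 + 18)/6 = 78/6 = 13; σ²_Packaging design = ((18−8)/6)² = 2.778
te_Regulatory filing = (2 + 4·4 + 12)/6 = 30/6 = 5; σ²_Regulatory filing = ((12−2)/6)² = 2.778
te_Marketing collateral = (7 + 4·10 + 25)/6 = 72/6 = 12; σ²_Marketing collateral = ((25−7)/6)² = 9.000

Forward pass:
ES_QA = 0; EF_QA = 14
ES_Packaging design = 14; EF_Packaging design = 14+13 = 27
ES_Regulatory filing = 14; EF_Regulatory filing = 14+5 = 19
ES_Marketing collateral = max(EF_Packaging design=27, EF_Regulatory filing=19) = 27; EF_Marketing collateral = 27+12 = 39
Expected project duration μ = 39 days. Critical path: QA → Packaging design → Marketing collateral.

Variance along critical path = 1.000 + 2.778 + 9.000 = 12.778
σ = √12.778 = 3.575 days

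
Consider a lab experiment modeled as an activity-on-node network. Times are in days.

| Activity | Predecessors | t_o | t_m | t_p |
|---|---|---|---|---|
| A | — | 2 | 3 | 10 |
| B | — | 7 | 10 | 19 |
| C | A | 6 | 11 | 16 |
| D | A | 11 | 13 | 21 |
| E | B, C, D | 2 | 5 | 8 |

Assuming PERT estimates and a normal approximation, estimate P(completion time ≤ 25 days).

te_A = (2 + 4·3 + 10)/6 = 24/6 = 4; σ²_A = ((10−2)/6)² = 1.778
te_B = (7 + 4·10 + 19)/6 = 66/6 = 11; σ²_B = ((19−7)/6)² = 4.000
te_C = (6 + 4·11 + 16)/6 = 66/6 = 11; σ²_C = ((16−6)/6)² = 2.778
te_D = (11 + 4·13 + 21)/6 = 84/6 = 14; σ²_D = ((21−11)/6)² = 2.778
te_E = (2 + 4·5 + 8)/6 = 30/6 = 5; σ²_E = ((8−2)/6)² = 1.000

Forward pass:
ES_A = 0; EF_A = 4
ES_B = 0; EF_B = 11
ES_C = 4; EF_C = 4+11 = 15
ES_D = 4; EF_D = 4+14 = 18
ES_E = max(EF_B=11, EF_C=15, EF_D=18) = 18; EF_E = 18+5 = 23
Expected project duration μ = 23 days. Critical path: A → D → E.

Variance along critical path = 1.778 + 2.778 + 1.000 = 5.556; σ = √5.556 = 2.357 days.
Z = (25 − 23) / 2.357 = 0.849
P(T ≤ 25) = Φ(0.849) ≈ 0.802

0.802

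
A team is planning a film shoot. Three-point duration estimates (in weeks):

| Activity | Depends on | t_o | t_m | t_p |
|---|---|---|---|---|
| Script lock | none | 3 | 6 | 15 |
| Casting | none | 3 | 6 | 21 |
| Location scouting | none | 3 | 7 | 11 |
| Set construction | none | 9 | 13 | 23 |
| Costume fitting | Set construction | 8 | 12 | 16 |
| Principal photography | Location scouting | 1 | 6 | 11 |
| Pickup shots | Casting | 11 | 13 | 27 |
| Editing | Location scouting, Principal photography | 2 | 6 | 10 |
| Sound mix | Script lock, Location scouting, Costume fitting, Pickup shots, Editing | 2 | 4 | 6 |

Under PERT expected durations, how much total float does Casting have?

3 weeks

te_Script lock = (3 + 4·6 + 15)/6 = 42/6 = 7
te_Casting = (3 + 4·6 + 21)/6 = 48/6 = 8
te_Location scouting = (3 + 4·7 + 11)/6 = 42/6 = 7
te_Set construction = (9 + 4·13 + 23)/6 = 84/6 = 14
te_Costume fitting = (8 + 4·12 + 16)/6 = 72/6 = 12
te_Principal photography = (1 + 4·6 + 11)/6 = 36/6 = 6
te_Pickup shots = (11 + 4·13 + 27)/6 = 90/6 = 15
te_Editing = (2 + 4·6 + 10)/6 = 36/6 = 6
te_Sound mix = (2 + 4·4 + 6)/6 = 24/6 = 4

Forward pass:
ES_Script lock = 0; EF_Script lock = 7
ES_Casting = 0; EF_Casting = 8
ES_Location scouting = 0; EF_Location scouting = 7
ES_Set construction = 0; EF_Set construction = 14
ES_Costume fitting = 14; EF_Costume fitting = 14+12 = 26
ES_Principal photography = 7; EF_Principal photography = 7+6 = 13
ES_Pickup shots = 8; EF_Pickup shots = 8+15 = 23
ES_Editing = max(EF_Location scouting=7, EF_Principal photography=13) = 13; EF_Editing = 13+6 = 19
ES_Sound mix = max(EF_Script lock=7, EF_Location scouting=7, EF_Costume fitting=26, EF_Pickup shots=23, EF_Editing=19) = 26; EF_Sound mix = 26+4 = 30
Expected project duration μ = 30 weeks. Critical path: Set construction → Costume fitting → Sound mix.

Backward pass:
LF_Sound mix = 30; LS_Sound mix = 30−4 = 26
LF_Editing = LS_Sound mix = 26; LS_Editing = 26−6 = 20
LF_Pickup shots = LS_Sound mix = 26; LS_Pickup shots = 26−15 = 11
LF_Principal photography = LS_Editing = 20; LS_Principal photography = 20−6 = 14
LF_Costume fitting = LS_Sound mix = 26; LS_Costume fitting = 26−12 = 14
LF_Set construction = LS_Costume fitting = 14; LS_Set construction = 14−14 = 0
LF_Location scouting = min(LS_Principal photography=14, LS_Editing=20, LS_Sound mix=26) = 14; LS_Location scouting = 14−7 = 7
LF_Casting = LS_Pickup shots = 11; LS_Casting = 11−8 = 3
LF_Script lock = LS_Sound mix = 26; LS_Script lock = 26−7 = 19
Slack_Casting = LS_Casting − ES_Casting = 3 − 0 = 3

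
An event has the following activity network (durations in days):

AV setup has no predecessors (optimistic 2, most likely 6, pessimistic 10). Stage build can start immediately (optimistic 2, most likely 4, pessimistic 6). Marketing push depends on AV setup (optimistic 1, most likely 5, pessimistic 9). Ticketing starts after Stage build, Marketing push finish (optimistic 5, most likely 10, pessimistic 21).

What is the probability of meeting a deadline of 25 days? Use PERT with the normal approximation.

0.821

te_AV setup = (2 + 4·6 + 10)/6 = 36/6 = 6; σ²_AV setup = ((10−2)/6)² = 1.778
te_Stage build = (2 + 4·4 + 6)/6 = 24/6 = 4; σ²_Stage build = ((6−2)/6)² = 0.444
te_Marketing push = (1 + 4·5 + 9)/6 = 30/6 = 5; σ²_Marketing push = ((9−1)/6)² = 1.778
te_Ticketing = (5 + 4·10 + 21)/6 = 66/6 = 11; σ²_Ticketing = ((21−5)/6)² = 7.111

Forward pass:
ES_AV setup = 0; EF_AV setup = 6
ES_Stage build = 0; EF_Stage build = 4
ES_Marketing push = 6; EF_Marketing push = 6+5 = 11
ES_Ticketing = max(EF_Stage build=4, EF_Marketing push=11) = 11; EF_Ticketing = 11+11 = 22
Expected project duration μ = 22 days. Critical path: AV setup → Marketing push → Ticketing.

Variance along critical path = 1.778 + 1.778 + 7.111 = 10.667; σ = √10.667 = 3.266 days.
Z = (25 − 22) / 3.266 = 0.919
P(T ≤ 25) = Φ(0.919) ≈ 0.821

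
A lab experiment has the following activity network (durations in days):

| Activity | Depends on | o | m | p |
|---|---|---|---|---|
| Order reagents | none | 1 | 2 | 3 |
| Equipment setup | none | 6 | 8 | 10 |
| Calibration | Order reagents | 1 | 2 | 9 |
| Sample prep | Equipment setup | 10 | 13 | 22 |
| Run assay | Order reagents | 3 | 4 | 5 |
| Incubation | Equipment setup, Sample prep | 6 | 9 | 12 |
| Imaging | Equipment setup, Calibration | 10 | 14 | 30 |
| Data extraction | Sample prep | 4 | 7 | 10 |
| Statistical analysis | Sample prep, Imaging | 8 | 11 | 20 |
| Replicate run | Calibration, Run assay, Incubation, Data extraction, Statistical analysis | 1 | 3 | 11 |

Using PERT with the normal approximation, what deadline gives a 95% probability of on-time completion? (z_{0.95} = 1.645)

te_Order reagents = (1 + 4·2 + 3)/6 = 12/6 = 2; σ²_Order reagents = ((3−1)/6)² = 0.111
te_Equipment setup = (6 + 4·8 + 10)/6 = 48/6 = 8; σ²_Equipment setup = ((10−6)/6)² = 0.444
te_Calibration = (1 + 4·2 + 9)/6 = 18/6 = 3; σ²_Calibration = ((9−1)/6)² = 1.778
te_Sample prep = (10 + 4·13 + 22)/6 = 84/6 = 14; σ²_Sample prep = ((22−10)/6)² = 4.000
te_Run assay = (3 + 4·4 + 5)/6 = 24/6 = 4; σ²_Run assay = ((5−3)/6)² = 0.111
te_Incubation = (6 + 4·9 + 12)/6 = 54/6 = 9; σ²_Incubation = ((12−6)/6)² = 1.000
te_Imaging = (10 + 4·14 + 30)/6 = 96/6 = 16; σ²_Imaging = ((30−10)/6)² = 11.111
te_Data extraction = (4 + 4·7 + 10)/6 = 42/6 = 7; σ²_Data extraction = ((10−4)/6)² = 1.000
te_Statistical analysis = (8 + 4·11 + 20)/6 = 72/6 = 12; σ²_Statistical analysis = ((20−8)/6)² = 4.000
te_Replicate run = (1 + 4·3 + 11)/6 = 24/6 = 4; σ²_Replicate run = ((11−1)/6)² = 2.778

Forward pass:
ES_Order reagents = 0; EF_Order reagents = 2
ES_Equipment setup = 0; EF_Equipment setup = 8
ES_Calibration = 2; EF_Calibration = 2+3 = 5
ES_Sample prep = 8; EF_Sample prep = 8+14 = 22
ES_Run assay = 2; EF_Run assay = 2+4 = 6
ES_Incubation = max(EF_Equipment setup=8, EF_Sample prep=22) = 22; EF_Incubation = 22+9 = 31
ES_Imaging = max(EF_Equipment setup=8, EF_Calibration=5) = 8; EF_Imaging = 8+16 = 24
ES_Data extraction = 22; EF_Data extraction = 22+7 = 29
ES_Statistical analysis = max(EF_Sample prep=22, EF_Imaging=24) = 24; EF_Statistical analysis = 24+12 = 36
ES_Replicate run = max(EF_Calibration=5, EF_Run assay=6, EF_Incubation=31, EF_Data extraction=29, EF_Statistical analysis=36) = 36; EF_Replicate run = 36+4 = 40
Expected project duration μ = 40 days. Critical path: Equipment setup → Imaging → Statistical analysis → Replicate run.

Variance along critical path = 0.444 + 11.111 + 4.000 + 2.778 = 18.333; σ = 4.282 days.
D = μ + z·σ = 40 + 1.645·4.282 = 47.0 days

47.0 days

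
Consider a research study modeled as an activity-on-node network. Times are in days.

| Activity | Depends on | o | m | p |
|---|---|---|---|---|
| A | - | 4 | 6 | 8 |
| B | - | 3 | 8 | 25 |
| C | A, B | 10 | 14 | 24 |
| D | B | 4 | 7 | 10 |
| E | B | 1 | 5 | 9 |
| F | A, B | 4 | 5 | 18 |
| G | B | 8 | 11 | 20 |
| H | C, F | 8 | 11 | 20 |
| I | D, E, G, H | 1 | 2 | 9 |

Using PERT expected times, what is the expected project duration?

40 days

te_A = (4 + 4·6 + 8)/6 = 36/6 = 6
te_B = (3 + 4·8 + 25)/6 = 60/6 = 10
te_C = (10 + 4·14 + 24)/6 = 90/6 = 15
te_D = (4 + 4·7 + 10)/6 = 42/6 = 7
te_E = (1 + 4·5 + 9)/6 = 30/6 = 5
te_F = (4 + 4·5 + 18)/6 = 42/6 = 7
te_G = (8 + 4·11 + 20)/6 = 72/6 = 12
te_H = (8 + 4·11 + 20)/6 = 72/6 = 12
te_I = (1 + 4·2 + 9)/6 = 18/6 = 3

Forward pass:
ES_A = 0; EF_A = 6
ES_B = 0; EF_B = 10
ES_C = max(EF_A=6, EF_B=10) = 10; EF_C = 10+15 = 25
ES_D = 10; EF_D = 10+7 = 17
ES_E = 10; EF_E = 10+5 = 15
ES_F = max(EF_A=6, EF_B=10) = 10; EF_F = 10+7 = 17
ES_G = 10; EF_G = 10+12 = 22
ES_H = max(EF_C=25, EF_F=17) = 25; EF_H = 25+12 = 37
ES_I = max(EF_D=17, EF_E=15, EF_G=22, EF_H=37) = 37; EF_I = 37+3 = 40
Expected project duration μ = 40 days. Critical path: B → C → H → I.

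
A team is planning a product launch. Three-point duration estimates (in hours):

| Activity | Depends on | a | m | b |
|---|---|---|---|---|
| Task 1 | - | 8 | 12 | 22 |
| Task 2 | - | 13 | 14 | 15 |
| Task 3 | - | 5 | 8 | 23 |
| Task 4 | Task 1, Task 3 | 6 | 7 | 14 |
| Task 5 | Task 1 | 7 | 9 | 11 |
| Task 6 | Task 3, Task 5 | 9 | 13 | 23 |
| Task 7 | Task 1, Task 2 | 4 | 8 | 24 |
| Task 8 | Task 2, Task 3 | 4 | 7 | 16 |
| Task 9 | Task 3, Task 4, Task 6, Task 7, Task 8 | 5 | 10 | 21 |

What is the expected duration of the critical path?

te_Task 1 = (8 + 4·12 + 22)/6 = 78/6 = 13
te_Task 2 = (13 + 4·14 + 15)/6 = 84/6 = 14
te_Task 3 = (5 + 4·8 + 23)/6 = 60/6 = 10
te_Task 4 = (6 + 4·7 + 14)/6 = 48/6 = 8
te_Task 5 = (7 + 4·9 + 11)/6 = 54/6 = 9
te_Task 6 = (9 + 4·13 + 23)/6 = 84/6 = 14
te_Task 7 = (4 + 4·8 + 24)/6 = 60/6 = 10
te_Task 8 = (4 + 4·7 + 16)/6 = 48/6 = 8
te_Task 9 = (5 + 4·10 + 21)/6 = 66/6 = 11

Forward pass:
ES_Task 1 = 0; EF_Task 1 = 13
ES_Task 2 = 0; EF_Task 2 = 14
ES_Task 3 = 0; EF_Task 3 = 10
ES_Task 4 = max(EF_Task 1=13, EF_Task 3=10) = 13; EF_Task 4 = 13+8 = 21
ES_Task 5 = 13; EF_Task 5 = 13+9 = 22
ES_Task 6 = max(EF_Task 3=10, EF_Task 5=22) = 22; EF_Task 6 = 22+14 = 36
ES_Task 7 = max(EF_Task 1=13, EF_Task 2=14) = 14; EF_Task 7 = 14+10 = 24
ES_Task 8 = max(EF_Task 2=14, EF_Task 3=10) = 14; EF_Task 8 = 14+8 = 22
ES_Task 9 = max(EF_Task 3=10, EF_Task 4=21, EF_Task 6=36, EF_Task 7=24, EF_Task 8=22) = 36; EF_Task 9 = 36+11 = 47
Expected project duration μ = 47 hours. Critical path: Task 1 → Task 5 → Task 6 → Task 9.

47 hours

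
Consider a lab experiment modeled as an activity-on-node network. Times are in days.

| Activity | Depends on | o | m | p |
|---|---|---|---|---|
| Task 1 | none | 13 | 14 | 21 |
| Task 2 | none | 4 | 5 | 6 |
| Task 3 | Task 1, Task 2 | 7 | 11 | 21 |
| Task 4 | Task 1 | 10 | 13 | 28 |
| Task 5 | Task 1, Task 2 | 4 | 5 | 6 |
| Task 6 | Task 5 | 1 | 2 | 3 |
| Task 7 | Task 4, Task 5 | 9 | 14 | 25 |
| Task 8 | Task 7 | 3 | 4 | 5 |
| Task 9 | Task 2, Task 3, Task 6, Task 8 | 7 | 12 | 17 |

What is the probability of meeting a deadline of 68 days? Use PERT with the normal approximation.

te_Task 1 = (13 + 4·14 + 21)/6 = 90/6 = 15; σ²_Task 1 = ((21−13)/6)² = 1.778
te_Task 2 = (4 + 4·5 + 6)/6 = 30/6 = 5; σ²_Task 2 = ((6−4)/6)² = 0.111
te_Task 3 = (7 + 4·11 + 21)/6 = 72/6 = 12; σ²_Task 3 = ((21−7)/6)² = 5.444
te_Task 4 = (10 + 4·13 + 28)/6 = 90/6 = 15; σ²_Task 4 = ((28−10)/6)² = 9.000
te_Task 5 = (4 + 4·5 + 6)/6 = 30/6 = 5; σ²_Task 5 = ((6−4)/6)² = 0.111
te_Task 6 = (1 + 4·2 + 3)/6 = 12/6 = 2; σ²_Task 6 = ((3−1)/6)² = 0.111
te_Task 7 = (9 + 4·14 + 25)/6 = 90/6 = 15; σ²_Task 7 = ((25−9)/6)² = 7.111
te_Task 8 = (3 + 4·4 + 5)/6 = 24/6 = 4; σ²_Task 8 = ((5−3)/6)² = 0.111
te_Task 9 = (7 + 4·12 + 17)/6 = 72/6 = 12; σ²_Task 9 = ((17−7)/6)² = 2.778

Forward pass:
ES_Task 1 = 0; EF_Task 1 = 15
ES_Task 2 = 0; EF_Task 2 = 5
ES_Task 3 = max(EF_Task 1=15, EF_Task 2=5) = 15; EF_Task 3 = 15+12 = 27
ES_Task 4 = 15; EF_Task 4 = 15+15 = 30
ES_Task 5 = max(EF_Task 1=15, EF_Task 2=5) = 15; EF_Task 5 = 15+5 = 20
ES_Task 6 = 20; EF_Task 6 = 20+2 = 22
ES_Task 7 = max(EF_Task 4=30, EF_Task 5=20) = 30; EF_Task 7 = 30+15 = 45
ES_Task 8 = 45; EF_Task 8 = 45+4 = 49
ES_Task 9 = max(EF_Task 2=5, EF_Task 3=27, EF_Task 6=22, EF_Task 8=49) = 49; EF_Task 9 = 49+12 = 61
Expected project duration μ = 61 days. Critical path: Task 1 → Task 4 → Task 7 → Task 8 → Task 9.

Variance along critical path = 1.778 + 9.000 + 7.111 + 0.111 + 2.778 = 20.778; σ = √20.778 = 4.558 days.
Z = (68 − 61) / 4.558 = 1.536
P(T ≤ 68) = Φ(1.536) ≈ 0.938

0.938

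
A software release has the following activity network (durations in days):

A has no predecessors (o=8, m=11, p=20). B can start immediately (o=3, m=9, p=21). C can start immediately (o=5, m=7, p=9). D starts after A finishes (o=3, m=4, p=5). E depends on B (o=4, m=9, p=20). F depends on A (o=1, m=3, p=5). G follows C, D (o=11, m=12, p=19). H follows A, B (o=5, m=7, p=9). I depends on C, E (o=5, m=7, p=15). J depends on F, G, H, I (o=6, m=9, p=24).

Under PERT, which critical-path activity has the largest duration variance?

te_A = (8 + 4·11 + 20)/6 = 72/6 = 12; σ²_A = ((20−8)/6)² = 4.000
te_B = (3 + 4·9 + 21)/6 = 60/6 = 10; σ²_B = ((21−3)/6)² = 9.000
te_C = (5 + 4·7 + 9)/6 = 42/6 = 7; σ²_C = ((9−5)/6)² = 0.444
te_D = (3 + 4·4 + 5)/6 = 24/6 = 4; σ²_D = ((5−3)/6)² = 0.111
te_E = (4 + 4·9 + 20)/6 = 60/6 = 10; σ²_E = ((20−4)/6)² = 7.111
te_F = (1 + 4·3 + 5)/6 = 18/6 = 3; σ²_F = ((5−1)/6)² = 0.444
te_G = (11 + 4·12 + 19)/6 = 78/6 = 13; σ²_G = ((19−11)/6)² = 1.778
te_H = (5 + 4·7 + 9)/6 = 42/6 = 7; σ²_H = ((9−5)/6)² = 0.444
te_I = (5 + 4·7 + 15)/6 = 48/6 = 8; σ²_I = ((15−5)/6)² = 2.778
te_J = (6 + 4·9 + 24)/6 = 66/6 = 11; σ²_J = ((24−6)/6)² = 9.000

Forward pass:
ES_A = 0; EF_A = 12
ES_B = 0; EF_B = 10
ES_C = 0; EF_C = 7
ES_D = 12; EF_D = 12+4 = 16
ES_E = 10; EF_E = 10+10 = 20
ES_F = 12; EF_F = 12+3 = 15
ES_G = max(EF_C=7, EF_D=16) = 16; EF_G = 16+13 = 29
ES_H = max(EF_A=12, EF_B=10) = 12; EF_H = 12+7 = 19
ES_I = max(EF_C=7, EF_E=20) = 20; EF_I = 20+8 = 28
ES_J = max(EF_F=15, EF_G=29, EF_H=19, EF_I=28) = 29; EF_J = 29+11 = 40
Expected project duration μ = 40 days. Critical path: A → D → G → J.

Variances on critical path: σ²_A=4.000, σ²_D=0.111, σ²_G=1.778, σ²_J=9.000.
Largest is σ²_J = 9.000.

J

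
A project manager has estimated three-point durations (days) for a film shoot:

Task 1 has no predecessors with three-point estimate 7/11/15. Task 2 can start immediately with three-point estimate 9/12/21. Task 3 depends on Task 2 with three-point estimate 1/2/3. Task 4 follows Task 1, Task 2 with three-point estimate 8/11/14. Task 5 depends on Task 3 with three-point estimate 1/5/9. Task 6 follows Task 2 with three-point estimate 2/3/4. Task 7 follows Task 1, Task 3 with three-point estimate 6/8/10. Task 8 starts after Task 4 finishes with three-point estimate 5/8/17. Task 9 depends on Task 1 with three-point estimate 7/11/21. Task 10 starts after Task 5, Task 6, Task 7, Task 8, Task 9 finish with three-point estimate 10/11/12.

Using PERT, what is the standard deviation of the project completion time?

3.02 days

te_Task 1 = (7 + 4·11 + 15)/6 = 66/6 = 11; σ²_Task 1 = ((15−7)/6)² = 1.778
te_Task 2 = (9 + 4·12 + 21)/6 = 78/6 = 13; σ²_Task 2 = ((21−9)/6)² = 4.000
te_Task 3 = (1 + 4·2 + 3)/6 = 12/6 = 2; σ²_Task 3 = ((3−1)/6)² = 0.111
te_Task 4 = (8 + 4·11 + 14)/6 = 66/6 = 11; σ²_Task 4 = ((14−8)/6)² = 1.000
te_Task 5 = (1 + 4·5 + 9)/6 = 30/6 = 5; σ²_Task 5 = ((9−1)/6)² = 1.778
te_Task 6 = (2 + 4·3 + 4)/6 = 18/6 = 3; σ²_Task 6 = ((4−2)/6)² = 0.111
te_Task 7 = (6 + 4·8 + 10)/6 = 48/6 = 8; σ²_Task 7 = ((10−6)/6)² = 0.444
te_Task 8 = (5 + 4·8 + 17)/6 = 54/6 = 9; σ²_Task 8 = ((17−5)/6)² = 4.000
te_Task 9 = (7 + 4·11 + 21)/6 = 72/6 = 12; σ²_Task 9 = ((21−7)/6)² = 5.444
te_Task 10 = (10 + 4·11 + 12)/6 = 66/6 = 11; σ²_Task 10 = ((12−10)/6)² = 0.111

Forward pass:
ES_Task 1 = 0; EF_Task 1 = 11
ES_Task 2 = 0; EF_Task 2 = 13
ES_Task 3 = 13; EF_Task 3 = 13+2 = 15
ES_Task 4 = max(EF_Task 1=11, EF_Task 2=13) = 13; EF_Task 4 = 13+11 = 24
ES_Task 5 = 15; EF_Task 5 = 15+5 = 20
ES_Task 6 = 13; EF_Task 6 = 13+3 = 16
ES_Task 7 = max(EF_Task 1=11, EF_Task 3=15) = 15; EF_Task 7 = 15+8 = 23
ES_Task 8 = 24; EF_Task 8 = 24+9 = 33
ES_Task 9 = 11; EF_Task 9 = 11+12 = 23
ES_Task 10 = max(EF_Task 5=20, EF_Task 6=16, EF_Task 7=23, EF_Task 8=33, EF_Task 9=23) = 33; EF_Task 10 = 33+11 = 44
Expected project duration μ = 44 days. Critical path: Task 2 → Task 4 → Task 8 → Task 10.

Variance along critical path = 4.000 + 1.000 + 4.000 + 0.111 = 9.111
σ = √9.111 = 3.018 days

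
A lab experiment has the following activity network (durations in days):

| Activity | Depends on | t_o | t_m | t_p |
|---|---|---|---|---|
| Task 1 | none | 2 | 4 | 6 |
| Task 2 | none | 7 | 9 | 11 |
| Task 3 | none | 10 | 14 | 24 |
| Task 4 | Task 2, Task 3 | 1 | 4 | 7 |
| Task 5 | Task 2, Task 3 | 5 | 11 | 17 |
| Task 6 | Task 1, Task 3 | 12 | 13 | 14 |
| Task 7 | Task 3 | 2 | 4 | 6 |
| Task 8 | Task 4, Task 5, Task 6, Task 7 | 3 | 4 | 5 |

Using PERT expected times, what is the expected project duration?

32 days

te_Task 1 = (2 + 4·4 + 6)/6 = 24/6 = 4
te_Task 2 = (7 + 4·9 + 11)/6 = 54/6 = 9
te_Task 3 = (10 + 4·14 + 24)/6 = 90/6 = 15
te_Task 4 = (1 + 4·4 + 7)/6 = 24/6 = 4
te_Task 5 = (5 + 4·11 + 17)/6 = 66/6 = 11
te_Task 6 = (12 + 4·13 + 14)/6 = 78/6 = 13
te_Task 7 = (2 + 4·4 + 6)/6 = 24/6 = 4
te_Task 8 = (3 + 4·4 + 5)/6 = 24/6 = 4

Forward pass:
ES_Task 1 = 0; EF_Task 1 = 4
ES_Task 2 = 0; EF_Task 2 = 9
ES_Task 3 = 0; EF_Task 3 = 15
ES_Task 4 = max(EF_Task 2=9, EF_Task 3=15) = 15; EF_Task 4 = 15+4 = 19
ES_Task 5 = max(EF_Task 2=9, EF_Task 3=15) = 15; EF_Task 5 = 15+11 = 26
ES_Task 6 = max(EF_Task 1=4, EF_Task 3=15) = 15; EF_Task 6 = 15+13 = 28
ES_Task 7 = 15; EF_Task 7 = 15+4 = 19
ES_Task 8 = max(EF_Task 4=19, EF_Task 5=26, EF_Task 6=28, EF_Task 7=19) = 28; EF_Task 8 = 28+4 = 32
Expected project duration μ = 32 days. Critical path: Task 3 → Task 6 → Task 8.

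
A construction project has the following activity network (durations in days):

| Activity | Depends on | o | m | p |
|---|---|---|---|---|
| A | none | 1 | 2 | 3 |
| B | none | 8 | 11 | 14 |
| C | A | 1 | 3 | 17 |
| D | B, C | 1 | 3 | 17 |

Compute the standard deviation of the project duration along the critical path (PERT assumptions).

te_A = (1 + 4·2 + 3)/6 = 12/6 = 2; σ²_A = ((3−1)/6)² = 0.111
te_B = (8 + 4·11 + 14)/6 = 66/6 = 11; σ²_B = ((14−8)/6)² = 1.000
te_C = (1 + 4·3 + 17)/6 = 30/6 = 5; σ²_C = ((17−1)/6)² = 7.111
te_D = (1 + 4·3 + 17)/6 = 30/6 = 5; σ²_D = ((17−1)/6)² = 7.111

Forward pass:
ES_A = 0; EF_A = 2
ES_B = 0; EF_B = 11
ES_C = 2; EF_C = 2+5 = 7
ES_D = max(EF_B=11, EF_C=7) = 11; EF_D = 11+5 = 16
Expected project duration μ = 16 days. Critical path: B → D.

Variance along critical path = 1.000 + 7.111 = 8.111
σ = √8.111 = 2.848 days

2.85 days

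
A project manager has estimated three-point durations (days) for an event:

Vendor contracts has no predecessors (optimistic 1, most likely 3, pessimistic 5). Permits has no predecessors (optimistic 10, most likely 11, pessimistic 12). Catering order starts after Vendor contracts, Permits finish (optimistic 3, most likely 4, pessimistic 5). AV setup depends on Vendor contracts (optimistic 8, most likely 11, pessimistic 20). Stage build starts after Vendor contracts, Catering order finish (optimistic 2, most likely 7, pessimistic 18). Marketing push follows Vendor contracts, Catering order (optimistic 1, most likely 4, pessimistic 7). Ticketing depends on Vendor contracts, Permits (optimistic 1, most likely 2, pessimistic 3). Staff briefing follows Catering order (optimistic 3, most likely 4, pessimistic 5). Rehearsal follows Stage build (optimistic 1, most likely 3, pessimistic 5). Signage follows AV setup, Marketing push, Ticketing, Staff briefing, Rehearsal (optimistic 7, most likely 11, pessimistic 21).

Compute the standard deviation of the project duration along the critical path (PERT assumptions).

te_Vendor contracts = (1 + 4·3 + 5)/6 = 18/6 = 3; σ²_Vendor contracts = ((5−1)/6)² = 0.444
te_Permits = (10 + 4·11 + 12)/6 = 66/6 = 11; σ²_Permits = ((12−10)/6)² = 0.111
te_Catering order = (3 + 4·4 + 5)/6 = 24/6 = 4; σ²_Catering order = ((5−3)/6)² = 0.111
te_AV setup = (8 + 4·11 + 20)/6 = 72/6 = 12; σ²_AV setup = ((20−8)/6)² = 4.000
te_Stage build = (2 + 4·7 + 18)/6 = 48/6 = 8; σ²_Stage build = ((18−2)/6)² = 7.111
te_Marketing push = (1 + 4·4 + 7)/6 = 24/6 = 4; σ²_Marketing push = ((7−1)/6)² = 1.000
te_Ticketing = (1 + 4·2 + 3)/6 = 12/6 = 2; σ²_Ticketing = ((3−1)/6)² = 0.111
te_Staff briefing = (3 + 4·4 + 5)/6 = 24/6 = 4; σ²_Staff briefing = ((5−3)/6)² = 0.111
te_Rehearsal = (1 + 4·3 + 5)/6 = 18/6 = 3; σ²_Rehearsal = ((5−1)/6)² = 0.444
te_Signage = (7 + 4·11 + 21)/6 = 72/6 = 12; σ²_Signage = ((21−7)/6)² = 5.444

Forward pass:
ES_Vendor contracts = 0; EF_Vendor contracts = 3
ES_Permits = 0; EF_Permits = 11
ES_Catering order = max(EF_Vendor contracts=3, EF_Permits=11) = 11; EF_Catering order = 11+4 = 15
ES_AV setup = 3; EF_AV setup = 3+12 = 15
ES_Stage build = max(EF_Vendor contracts=3, EF_Catering order=15) = 15; EF_Stage build = 15+8 = 23
ES_Marketing push = max(EF_Vendor contracts=3, EF_Catering order=15) = 15; EF_Marketing push = 15+4 = 19
ES_Ticketing = max(EF_Vendor contracts=3, EF_Permits=11) = 11; EF_Ticketing = 11+2 = 13
ES_Staff briefing = 15; EF_Staff briefing = 15+4 = 19
ES_Rehearsal = 23; EF_Rehearsal = 23+3 = 26
ES_Signage = max(EF_AV setup=15, EF_Marketing push=19, EF_Ticketing=13, EF_Staff briefing=19, EF_Rehearsal=26) = 26; EF_Signage = 26+12 = 38
Expected project duration μ = 38 days. Critical path: Permits → Catering order → Stage build → Rehearsal → Signage.

Variance along critical path = 0.111 + 0.111 + 7.111 + 0.444 + 5.444 = 13.222
σ = √13.222 = 3.636 days

3.64 days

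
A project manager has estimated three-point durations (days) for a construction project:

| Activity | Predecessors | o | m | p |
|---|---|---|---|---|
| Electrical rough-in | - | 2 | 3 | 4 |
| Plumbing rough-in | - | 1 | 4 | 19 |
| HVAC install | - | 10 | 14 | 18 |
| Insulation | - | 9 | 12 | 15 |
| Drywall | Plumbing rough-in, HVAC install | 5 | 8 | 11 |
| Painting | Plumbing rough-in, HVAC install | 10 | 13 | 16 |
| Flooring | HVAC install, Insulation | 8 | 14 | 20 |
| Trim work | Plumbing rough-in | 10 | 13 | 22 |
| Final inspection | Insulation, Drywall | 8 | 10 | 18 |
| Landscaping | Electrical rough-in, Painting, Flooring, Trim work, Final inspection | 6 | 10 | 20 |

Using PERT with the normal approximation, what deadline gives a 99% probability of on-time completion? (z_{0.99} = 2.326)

te_Electrical rough-in = (2 + 4·3 + 4)/6 = 18/6 = 3; σ²_Electrical rough-in = ((4−2)/6)² = 0.111
te_Plumbing rough-in = (1 + 4·4 + 19)/6 = 36/6 = 6; σ²_Plumbing rough-in = ((19−1)/6)² = 9.000
te_HVAC install = (10 + 4·14 + 18)/6 = 84/6 = 14; σ²_HVAC install = ((18−10)/6)² = 1.778
te_Insulation = (9 + 4·12 + 15)/6 = 72/6 = 12; σ²_Insulation = ((15−9)/6)² = 1.000
te_Drywall = (5 + 4·8 + 11)/6 = 48/6 = 8; σ²_Drywall = ((11−5)/6)² = 1.000
te_Painting = (10 + 4·13 + 16)/6 = 78/6 = 13; σ²_Painting = ((16−10)/6)² = 1.000
te_Flooring = (8 + 4·14 + 20)/6 = 84/6 = 14; σ²_Flooring = ((20−8)/6)² = 4.000
te_Trim work = (10 + 4·13 + 22)/6 = 84/6 = 14; σ²_Trim work = ((22−10)/6)² = 4.000
te_Final inspection = (8 + 4·10 + 18)/6 = 66/6 = 11; σ²_Final inspection = ((18−8)/6)² = 2.778
te_Landscaping = (6 + 4·10 + 20)/6 = 66/6 = 11; σ²_Landscaping = ((20−6)/6)² = 5.444

Forward pass:
ES_Electrical rough-in = 0; EF_Electrical rough-in = 3
ES_Plumbing rough-in = 0; EF_Plumbing rough-in = 6
ES_HVAC install = 0; EF_HVAC install = 14
ES_Insulation = 0; EF_Insulation = 12
ES_Drywall = max(EF_Plumbing rough-in=6, EF_HVAC install=14) = 14; EF_Drywall = 14+8 = 22
ES_Painting = max(EF_Plumbing rough-in=6, EF_HVAC install=14) = 14; EF_Painting = 14+13 = 27
ES_Flooring = max(EF_HVAC install=14, EF_Insulation=12) = 14; EF_Flooring = 14+14 = 28
ES_Trim work = 6; EF_Trim work = 6+14 = 20
ES_Final inspection = max(EF_Insulation=12, EF_Drywall=22) = 22; EF_Final inspection = 22+11 = 33
ES_Landscaping = max(EF_Electrical rough-in=3, EF_Painting=27, EF_Flooring=28, EF_Trim work=20, EF_Final inspection=33) = 33; EF_Landscaping = 33+11 = 44
Expected project duration μ = 44 days. Critical path: HVAC install → Drywall → Final inspection → Landscaping.

Variance along critical path = 1.778 + 1.000 + 2.778 + 5.444 = 11.000; σ = 3.317 days.
D = μ + z·σ = 44 + 2.326·3.317 = 51.7 days

51.7 days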